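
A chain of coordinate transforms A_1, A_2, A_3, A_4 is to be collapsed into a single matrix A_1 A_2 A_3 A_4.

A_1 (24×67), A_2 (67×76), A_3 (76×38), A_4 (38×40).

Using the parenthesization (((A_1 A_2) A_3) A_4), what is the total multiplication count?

(A_1 A_2): 24×67 by 67×76 → 24×76, cost 24·67·76 = 122208
((A_1 A_2) A_3): 24×76 by 76×38 → 24×38, cost 24·76·38 = 69312; cumulative 191520
(((A_1 A_2) A_3) A_4): 24×38 by 38×40 → 24×40, cost 24·38·40 = 36480; cumulative 228000
Total: 228000 scalar multiplications.

228000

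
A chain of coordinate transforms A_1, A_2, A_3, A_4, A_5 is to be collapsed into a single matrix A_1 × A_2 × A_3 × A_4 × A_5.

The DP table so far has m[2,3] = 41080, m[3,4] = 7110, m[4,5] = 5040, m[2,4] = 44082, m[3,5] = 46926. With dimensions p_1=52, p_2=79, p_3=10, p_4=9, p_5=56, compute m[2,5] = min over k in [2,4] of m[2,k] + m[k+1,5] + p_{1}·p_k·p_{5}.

70290

m[2,5] = min over k∈[2,4] of m[2,k]+m[k+1,5]+p_{1}·p_k·p_{5}.
k=2: 0 + 46926 + 52·79·56 = 276974; k=3: 41080 + 5040 + 52·10·56 = 75240; k=4: 44082 + 0 + 52·9·56 = 70290.
Minimum: 70290 at k=4.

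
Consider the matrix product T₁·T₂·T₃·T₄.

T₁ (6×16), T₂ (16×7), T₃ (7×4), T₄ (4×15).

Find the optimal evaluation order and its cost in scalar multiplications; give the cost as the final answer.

1192

Adjacent pairs: T₁T₂ = 6·16·7 = 672; T₂T₃ = 16·7·4 = 448; T₃T₄ = 7·4·15 = 420.
Length 3: T₁..T₃: k=1: 0+448+6·16·4=832; k=2: 672+0+6·7·4=840 → min 832 | T₂..T₄: k=2: 0+420+16·7·15=2100; k=3: 448+0+16·4·15=1408 → min 1408.
Length 4: T₁..T₄: k=1: 0+1408+6·16·15=2848; k=2: 672+420+6·7·15=1722; k=3: 832+0+6·4·15=1192 → min 1192.
Optimal parenthesization: ((T₁·(T₂·T₃))·T₄) with cost 1192.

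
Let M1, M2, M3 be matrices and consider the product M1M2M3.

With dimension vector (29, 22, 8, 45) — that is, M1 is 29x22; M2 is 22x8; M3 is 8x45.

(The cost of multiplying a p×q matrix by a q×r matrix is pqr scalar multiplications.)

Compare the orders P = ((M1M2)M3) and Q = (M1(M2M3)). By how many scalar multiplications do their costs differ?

Order P = ((M1M2)M3): (M1M2): 29×22 by 22×8 → 29×8, cost 29·22·8 = 5104; ((M1M2)M3): 29×8 by 8×45 → 29×45, cost 29·8·45 = 10440; cumulative 15544. Total 15544.
Order Q = (M1(M2M3)): (M2M3): 22×8 by 8×45 → 22×45, cost 22·8·45 = 7920; (M1(M2M3)): 29×22 by 22×45 → 29×45, cost 29·22·45 = 28710; cumulative 36630. Total 36630.
Difference: |15544 − 36630| = 21086.

21086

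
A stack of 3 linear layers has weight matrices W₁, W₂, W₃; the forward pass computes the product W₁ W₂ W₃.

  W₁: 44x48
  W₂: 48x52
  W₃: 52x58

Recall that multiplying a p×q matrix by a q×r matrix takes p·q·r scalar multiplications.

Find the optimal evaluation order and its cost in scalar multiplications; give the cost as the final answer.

242528

(W₁ (W₂ W₃)): cost 267264.
((W₁ W₂) W₃): cost 242528.
Optimal: ((W₁ W₂) W₃) with cost 242528.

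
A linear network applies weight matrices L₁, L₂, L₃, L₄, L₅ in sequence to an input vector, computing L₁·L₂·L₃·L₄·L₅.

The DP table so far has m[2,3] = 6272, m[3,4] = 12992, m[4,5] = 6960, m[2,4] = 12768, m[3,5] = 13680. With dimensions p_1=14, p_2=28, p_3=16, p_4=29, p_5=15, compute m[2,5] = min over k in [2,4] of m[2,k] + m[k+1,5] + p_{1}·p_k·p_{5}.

m[2,5] = min over k∈[2,4] of m[2,k]+m[k+1,5]+p_{1}·p_k·p_{5}.
k=2: 0 + 13680 + 14·28·15 = 19560; k=3: 6272 + 6960 + 14·16·15 = 16592; k=4: 12768 + 0 + 14·29·15 = 18858.
Minimum: 16592 at k=3.

16592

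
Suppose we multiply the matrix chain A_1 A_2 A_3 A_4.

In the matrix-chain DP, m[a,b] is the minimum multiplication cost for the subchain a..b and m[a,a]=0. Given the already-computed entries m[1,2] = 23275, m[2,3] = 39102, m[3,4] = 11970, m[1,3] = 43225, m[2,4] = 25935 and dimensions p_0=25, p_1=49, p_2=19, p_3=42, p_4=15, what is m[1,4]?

42370

m[1,4] = min over k∈[1,3] of m[1,k]+m[k+1,4]+p_{0}·p_k·p_{4}.
k=1: 0 + 25935 + 25·49·15 = 44310; k=2: 23275 + 11970 + 25·19·15 = 42370; k=3: 43225 + 0 + 25·42·15 = 58975.
Minimum: 42370 at k=2.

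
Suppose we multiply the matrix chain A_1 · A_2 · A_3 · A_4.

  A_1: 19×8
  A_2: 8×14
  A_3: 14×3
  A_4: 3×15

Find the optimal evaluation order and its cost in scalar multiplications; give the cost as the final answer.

1647

Adjacent pairs: A_1A_2 = 19·8·14 = 2128; A_2A_3 = 8·14·3 = 336; A_3A_4 = 14·3·15 = 630.
Length 3: A_1..A_3: k=1: 0+336+19·8·3=792; k=2: 2128+0+19·14·3=2926 → min 792 | A_2..A_4: k=2: 0+630+8·14·15=2310; k=3: 336+0+8·3·15=696 → min 696.
Length 4: A_1..A_4: k=1: 0+696+19·8·15=2976; k=2: 2128+630+19·14·15=6748; k=3: 792+0+19·3·15=1647 → min 1647.
Optimal parenthesization: ((A_1 · (A_2 · A_3)) · A_4) with cost 1647.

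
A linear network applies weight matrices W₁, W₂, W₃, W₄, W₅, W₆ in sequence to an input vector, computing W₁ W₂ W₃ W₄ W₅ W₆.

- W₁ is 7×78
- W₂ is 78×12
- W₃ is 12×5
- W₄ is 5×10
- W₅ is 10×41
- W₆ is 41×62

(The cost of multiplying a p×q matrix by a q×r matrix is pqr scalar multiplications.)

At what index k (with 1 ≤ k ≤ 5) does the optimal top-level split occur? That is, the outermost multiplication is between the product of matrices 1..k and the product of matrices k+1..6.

3

Adjacent pairs: W₁W₂ = 7·78·12 = 6552; W₂W₃ = 78·12·5 = 4680; W₃W₄ = 12·5·10 = 600; W₄W₅ = 5·10·41 = 2050; W₅W₆ = 10·41·62 = 25420.
Length 3: W₁..W₃: k=1: 0+4680+7·78·5=7410; k=2: 6552+0+7·12·5=6972 → min 6972 | W₂..W₄: k=2: 0+600+78·12·10=9960; k=3: 4680+0+78·5·10=8580 → min 8580 | W₃..W₅: k=3: 0+2050+12·5·41=4510; k=4: 600+0+12·10·41=5520 → min 4510 | W₄..W₆: k=4: 0+25420+5·10·62=28520; k=5: 2050+0+5·41·62=14760 → min 14760.
Length 4: W₁..W₄: k=1: 0+8580+7·78·10=14040; k=2: 6552+600+7·12·10=7992; k=3: 6972+0+7·5·10=7322 → min 7322 | W₂..W₅: k=2: 0+4510+78·12·41=42886; k=3: 4680+2050+78·5·41=22720; k=4: 8580+0+78·10·41=40560 → min 22720 | W₃..W₆: k=3: 0+14760+12·5·62=18480; k=4: 600+25420+12·10·62=33460; k=5: 4510+0+12·41·62=35014 → min 18480.
Length 5: W₁..W₅: k=1: 0+22720+7·78·41=45106; k=2: 6552+4510+7·12·41=14506; k=3: 6972+2050+7·5·41=10457; k=4: 7322+0+7·10·41=10192 → min 10192 | W₂..W₆: k=2: 0+18480+78·12·62=76512; k=3: 4680+14760+78·5·62=43620; k=4: 8580+25420+78·10·62=82360; k=5: 22720+0+78·41·62=220996 → min 43620.
Top-level splits: k=1: (W₁..W₁)·(W₂..W₆) → 0+43620+7·78·62 = 77472; k=2: (W₁..W₂)·(W₃..W₆) → 6552+18480+7·12·62 = 30240; k=3: (W₁..W₃)·(W₄..W₆) → 6972+14760+7·5·62 = 23902; k=4: (W₁..W₄)·(W₅..W₆) → 7322+25420+7·10·62 = 37082; k=5: (W₁..W₅)·(W₆..W₆) → 10192+0+7·41·62 = 27986.
Best split is after W₃, i.e. k = 3.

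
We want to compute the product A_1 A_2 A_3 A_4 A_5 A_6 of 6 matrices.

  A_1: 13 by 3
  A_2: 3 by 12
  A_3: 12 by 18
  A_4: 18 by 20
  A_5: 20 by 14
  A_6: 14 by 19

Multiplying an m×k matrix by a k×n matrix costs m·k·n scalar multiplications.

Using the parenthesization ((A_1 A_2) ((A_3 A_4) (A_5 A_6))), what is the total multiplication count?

(A_1 A_2): 13×3 by 3×12 → 13×12, cost 13·3·12 = 468
(A_3 A_4): 12×18 by 18×20 → 12×20, cost 12·18·20 = 4320
(A_5 A_6): 20×14 by 14×19 → 20×19, cost 20·14·19 = 5320
((A_3 A_4) (A_5 A_6)): 12×20 by 20×19 → 12×19, cost 12·20·19 = 4560; cumulative 14200
((A_1 A_2) ((A_3 A_4) (A_5 A_6))): 13×12 by 12×19 → 13×19, cost 13·12·19 = 2964; cumulative 17632
Total: 17632 scalar multiplications.

17632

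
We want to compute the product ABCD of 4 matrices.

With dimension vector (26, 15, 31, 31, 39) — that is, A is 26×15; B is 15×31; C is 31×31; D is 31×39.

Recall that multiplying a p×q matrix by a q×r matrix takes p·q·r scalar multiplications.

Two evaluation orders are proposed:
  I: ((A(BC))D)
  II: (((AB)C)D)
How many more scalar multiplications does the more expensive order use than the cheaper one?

10571

Order I = ((A(BC))D): (BC): 15×31 by 31×31 → 15×31, cost 15·31·31 = 14415; (A(BC)): 26×15 by 15×31 → 26×31, cost 26·15·31 = 12090; cumulative 26505; ((A(BC))D): 26×31 by 31×39 → 26×39, cost 26·31·39 = 31434; cumulative 57939. Total 57939.
Order II = (((AB)C)D): (AB): 26×15 by 15×31 → 26×31, cost 26·15·31 = 12090; ((AB)C): 26×31 by 31×31 → 26×31, cost 26·31·31 = 24986; cumulative 37076; (((AB)C)D): 26×31 by 31×39 → 26×39, cost 26·31·39 = 31434; cumulative 68510. Total 68510.
Difference: |57939 − 68510| = 10571.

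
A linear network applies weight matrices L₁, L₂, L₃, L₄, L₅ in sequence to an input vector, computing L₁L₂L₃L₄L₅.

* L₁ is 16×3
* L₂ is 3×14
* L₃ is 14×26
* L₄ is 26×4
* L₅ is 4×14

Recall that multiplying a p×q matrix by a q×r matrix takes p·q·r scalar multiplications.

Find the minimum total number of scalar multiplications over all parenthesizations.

Adjacent pairs: L₁L₂ = 16·3·14 = 672; L₂L₃ = 3·14·26 = 1092; L₃L₄ = 14·26·4 = 1456; L₄L₅ = 26·4·14 = 1456.
Length 3: L₁..L₃: k=1: 0+1092+16·3·26=2340; k=2: 672+0+16·14·26=6496 → min 2340 | L₂..L₄: k=2: 0+1456+3·14·4=1624; k=3: 1092+0+3·26·4=1404 → min 1404 | L₃..L₅: k=3: 0+1456+14·26·14=6552; k=4: 1456+0+14·4·14=2240 → min 2240.
Length 4: L₁..L₄: k=1: 0+1404+16·3·4=1596; k=2: 672+1456+16·14·4=3024; k=3: 2340+0+16·26·4=4004 → min 1596 | L₂..L₅: k=2: 0+2240+3·14·14=2828; k=3: 1092+1456+3·26·14=3640; k=4: 1404+0+3·4·14=1572 → min 1572.
Length 5: L₁..L₅: k=1: 0+1572+16·3·14=2244; k=2: 672+2240+16·14·14=6048; k=3: 2340+1456+16·26·14=9620; k=4: 1596+0+16·4·14=2492 → min 2244.
Optimal order: (L₁(((L₂L₃)L₄)L₅)) with cost 2244.

2244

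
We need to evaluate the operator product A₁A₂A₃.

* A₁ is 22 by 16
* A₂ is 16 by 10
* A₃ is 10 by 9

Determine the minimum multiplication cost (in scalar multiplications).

Order (A₁(A₂A₃)): (A₂A₃): 16×10 by 10×9 → 16×9, cost 16·10·9 = 1440; (A₁(A₂A₃)): 22×16 by 16×9 → 22×9, cost 22·16·9 = 3168; cumulative 4608. Total 4608.
Order ((A₁A₂)A₃): (A₁A₂): 22×16 by 16×10 → 22×10, cost 22·16·10 = 3520; ((A₁A₂)A₃): 22×10 by 10×9 → 22×9, cost 22·10·9 = 1980; cumulative 5500. Total 5500.
Minimum: 4608.

4608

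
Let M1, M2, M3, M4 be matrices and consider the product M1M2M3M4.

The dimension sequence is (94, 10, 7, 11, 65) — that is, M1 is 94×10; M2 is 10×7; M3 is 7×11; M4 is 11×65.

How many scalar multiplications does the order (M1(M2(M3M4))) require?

70655

(M3M4): 7×11 by 11×65 → 7×65, cost 7·11·65 = 5005
(M2(M3M4)): 10×7 by 7×65 → 10×65, cost 10·7·65 = 4550; cumulative 9555
(M1(M2(M3M4))): 94×10 by 10×65 → 94×65, cost 94·10·65 = 61100; cumulative 70655
Total: 70655 scalar multiplications.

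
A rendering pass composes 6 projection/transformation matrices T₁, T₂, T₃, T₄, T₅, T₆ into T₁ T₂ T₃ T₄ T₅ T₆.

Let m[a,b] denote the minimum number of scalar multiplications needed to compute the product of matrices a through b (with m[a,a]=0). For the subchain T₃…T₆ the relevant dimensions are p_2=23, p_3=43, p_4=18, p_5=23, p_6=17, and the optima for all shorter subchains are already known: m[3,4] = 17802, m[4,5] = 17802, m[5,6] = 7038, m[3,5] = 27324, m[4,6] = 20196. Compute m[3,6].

31878

m[3,6] = min over k∈[3,5] of m[3,k]+m[k+1,6]+p_{2}·p_k·p_{6}.
k=3: 0 + 20196 + 23·43·17 = 37009; k=4: 17802 + 7038 + 23·18·17 = 31878; k=5: 27324 + 0 + 23·23·17 = 36317.
Minimum: 31878 at k=4.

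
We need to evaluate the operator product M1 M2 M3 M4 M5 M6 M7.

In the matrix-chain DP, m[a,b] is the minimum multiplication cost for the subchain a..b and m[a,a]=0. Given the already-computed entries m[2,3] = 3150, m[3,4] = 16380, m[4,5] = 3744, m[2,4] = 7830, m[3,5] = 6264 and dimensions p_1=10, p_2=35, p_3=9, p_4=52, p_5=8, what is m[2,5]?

7614

m[2,5] = min over k∈[2,4] of m[2,k]+m[k+1,5]+p_{1}·p_k·p_{5}.
k=2: 0 + 6264 + 10·35·8 = 9064; k=3: 3150 + 3744 + 10·9·8 = 7614; k=4: 7830 + 0 + 10·52·8 = 11990.
Minimum: 7614 at k=3.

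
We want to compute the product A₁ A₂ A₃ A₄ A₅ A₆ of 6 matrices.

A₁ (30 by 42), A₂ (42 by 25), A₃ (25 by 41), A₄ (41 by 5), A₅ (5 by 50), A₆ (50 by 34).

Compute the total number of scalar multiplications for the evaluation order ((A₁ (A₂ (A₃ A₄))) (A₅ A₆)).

(A₃ A₄): 25×41 by 41×5 → 25×5, cost 25·41·5 = 5125
(A₂ (A₃ A₄)): 42×25 by 25×5 → 42×5, cost 42·25·5 = 5250; cumulative 10375
(A₁ (A₂ (A₃ A₄))): 30×42 by 42×5 → 30×5, cost 30·42·5 = 6300; cumulative 16675
(A₅ A₆): 5×50 by 50×34 → 5×34, cost 5·50·34 = 8500
((A₁ (A₂ (A₃ A₄))) (A₅ A₆)): 30×5 by 5×34 → 30×34, cost 30·5·34 = 5100; cumulative 30275
Total: 30275 scalar multiplications.

30275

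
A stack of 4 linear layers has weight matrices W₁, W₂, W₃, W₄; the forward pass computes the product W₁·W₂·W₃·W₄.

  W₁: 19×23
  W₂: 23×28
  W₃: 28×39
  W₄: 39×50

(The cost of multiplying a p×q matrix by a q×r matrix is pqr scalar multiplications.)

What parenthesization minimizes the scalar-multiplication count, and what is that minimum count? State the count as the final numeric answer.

70034

Adjacent pairs: W₁W₂ = 19·23·28 = 12236; W₂W₃ = 23·28·39 = 25116; W₃W₄ = 28·39·50 = 54600.
Length 3: W₁..W₃: k=1: 0+25116+19·23·39=42159; k=2: 12236+0+19·28·39=32984 → min 32984 | W₂..W₄: k=2: 0+54600+23·28·50=86800; k=3: 25116+0+23·39·50=69966 → min 69966.
Length 4: W₁..W₄: k=1: 0+69966+19·23·50=91816; k=2: 12236+54600+19·28·50=93436; k=3: 32984+0+19·39·50=70034 → min 70034.
Optimal parenthesization: (((W₁·W₂)·W₃)·W₄) with cost 70034.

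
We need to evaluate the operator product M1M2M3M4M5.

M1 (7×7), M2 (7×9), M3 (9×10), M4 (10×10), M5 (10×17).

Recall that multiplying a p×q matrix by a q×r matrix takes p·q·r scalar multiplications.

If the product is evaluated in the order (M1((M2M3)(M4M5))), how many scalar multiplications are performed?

(M2M3): 7×9 by 9×10 → 7×10, cost 7·9·10 = 630
(M4M5): 10×10 by 10×17 → 10×17, cost 10·10·17 = 1700
((M2M3)(M4M5)): 7×10 by 10×17 → 7×17, cost 7·10·17 = 1190; cumulative 3520
(M1((M2M3)(M4M5))): 7×7 by 7×17 → 7×17, cost 7·7·17 = 833; cumulative 4353
Total: 4353 scalar multiplications.

4353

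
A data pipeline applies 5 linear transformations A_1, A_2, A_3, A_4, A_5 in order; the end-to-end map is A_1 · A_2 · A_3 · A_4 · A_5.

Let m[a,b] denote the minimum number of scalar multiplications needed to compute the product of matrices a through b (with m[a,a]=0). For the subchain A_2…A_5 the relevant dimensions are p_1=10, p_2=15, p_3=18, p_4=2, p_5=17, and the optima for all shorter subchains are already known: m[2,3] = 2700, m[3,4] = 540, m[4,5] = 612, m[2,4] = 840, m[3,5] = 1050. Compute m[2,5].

1180

m[2,5] = min over k∈[2,4] of m[2,k]+m[k+1,5]+p_{1}·p_k·p_{5}.
k=2: 0 + 1050 + 10·15·17 = 3600; k=3: 2700 + 612 + 10·18·17 = 6372; k=4: 840 + 0 + 10·2·17 = 1180.
Minimum: 1180 at k=4.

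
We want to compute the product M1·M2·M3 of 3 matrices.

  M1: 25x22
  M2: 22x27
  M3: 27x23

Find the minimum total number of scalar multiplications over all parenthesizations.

26312

Order (M1·(M2·M3)): (M2·M3): 22×27 by 27×23 → 22×23, cost 22·27·23 = 13662; (M1·(M2·M3)): 25×22 by 22×23 → 25×23, cost 25·22·23 = 12650; cumulative 26312. Total 26312.
Order ((M1·M2)·M3): (M1·M2): 25×22 by 22×27 → 25×27, cost 25·22·27 = 14850; ((M1·M2)·M3): 25×27 by 27×23 → 25×23, cost 25·27·23 = 15525; cumulative 30375. Total 30375.
Minimum: 26312.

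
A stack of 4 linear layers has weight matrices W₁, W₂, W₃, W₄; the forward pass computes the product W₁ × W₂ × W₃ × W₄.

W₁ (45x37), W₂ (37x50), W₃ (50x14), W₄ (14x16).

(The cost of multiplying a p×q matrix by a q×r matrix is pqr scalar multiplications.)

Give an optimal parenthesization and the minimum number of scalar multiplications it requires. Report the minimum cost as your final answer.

59290

Adjacent pairs: W₁W₂ = 45·37·50 = 83250; W₂W₃ = 37·50·14 = 25900; W₃W₄ = 50·14·16 = 11200.
Length 3: W₁..W₃: k=1: 0+25900+45·37·14=49210; k=2: 83250+0+45·50·14=114750 → min 49210 | W₂..W₄: k=2: 0+11200+37·50·16=40800; k=3: 25900+0+37·14·16=34188 → min 34188.
Length 4: W₁..W₄: k=1: 0+34188+45·37·16=60828; k=2: 83250+11200+45·50·16=130450; k=3: 49210+0+45·14·16=59290 → min 59290.
Optimal parenthesization: ((W₁ × (W₂ × W₃)) × W₄) with cost 59290.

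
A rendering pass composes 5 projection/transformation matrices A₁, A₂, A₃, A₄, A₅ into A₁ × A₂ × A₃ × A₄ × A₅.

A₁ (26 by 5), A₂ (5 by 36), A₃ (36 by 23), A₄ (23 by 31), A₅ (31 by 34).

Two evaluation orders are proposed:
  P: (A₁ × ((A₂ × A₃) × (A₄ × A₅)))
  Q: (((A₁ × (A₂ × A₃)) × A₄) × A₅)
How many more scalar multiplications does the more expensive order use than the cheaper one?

16360

Order P = (A₁ × ((A₂ × A₃) × (A₄ × A₅))): (A₂ × A₃): 5×36 by 36×23 → 5×23, cost 5·36·23 = 4140; (A₄ × A₅): 23×31 by 31×34 → 23×34, cost 23·31·34 = 24242; ((A₂ × A₃) × (A₄ × A₅)): 5×23 by 23×34 → 5×34, cost 5·23·34 = 3910; cumulative 32292; (A₁ × ((A₂ × A₃) × (A₄ × A₅))): 26×5 by 5×34 → 26×34, cost 26·5·34 = 4420; cumulative 36712. Total 36712.
Order Q = (((A₁ × (A₂ × A₃)) × A₄) × A₅): (A₂ × A₃): 5×36 by 36×23 → 5×23, cost 5·36·23 = 4140; (A₁ × (A₂ × A₃)): 26×5 by 5×23 → 26×23, cost 26·5·23 = 2990; cumulative 7130; ((A₁ × (A₂ × A₃)) × A₄): 26×23 by 23×31 → 26×31, cost 26·23·31 = 18538; cumulative 25668; (((A₁ × (A₂ × A₃)) × A₄) × A₅): 26×31 by 31×34 → 26×34, cost 26·31·34 = 27404; cumulative 53072. Total 53072.
Difference: |36712 − 53072| = 16360.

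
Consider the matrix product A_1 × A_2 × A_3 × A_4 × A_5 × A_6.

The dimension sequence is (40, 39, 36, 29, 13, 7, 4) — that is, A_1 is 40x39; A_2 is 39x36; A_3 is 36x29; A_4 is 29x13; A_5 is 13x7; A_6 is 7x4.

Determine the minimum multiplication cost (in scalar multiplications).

17904

Adjacent pairs: A_1A_2 = 40·39·36 = 56160; A_2A_3 = 39·36·29 = 40716; A_3A_4 = 36·29·13 = 13572; A_4A_5 = 29·13·7 = 2639; A_5A_6 = 13·7·4 = 364.
Length 3: A_1..A_3: k=1: 0+40716+40·39·29=85956; k=2: 56160+0+40·36·29=97920 → min 85956 | A_2..A_4: k=2: 0+13572+39·36·13=31824; k=3: 40716+0+39·29·13=55419 → min 31824 | A_3..A_5: k=3: 0+2639+36·29·7=9947; k=4: 13572+0+36·13·7=16848 → min 9947 | A_4..A_6: k=4: 0+364+29·13·4=1872; k=5: 2639+0+29·7·4=3451 → min 1872.
Length 4: A_1..A_4: k=1: 0+31824+40·39·13=52104; k=2: 56160+13572+40·36·13=88452; k=3: 85956+0+40·29·13=101036 → min 52104 | A_2..A_5: k=2: 0+9947+39·36·7=19775; k=3: 40716+2639+39·29·7=51272; k=4: 31824+0+39·13·7=35373 → min 19775 | A_3..A_6: k=3: 0+1872+36·29·4=6048; k=4: 13572+364+36·13·4=15808; k=5: 9947+0+36·7·4=10955 → min 6048.
Length 5: A_1..A_5: k=1: 0+19775+40·39·7=30695; k=2: 56160+9947+40·36·7=76187; k=3: 85956+2639+40·29·7=96715; k=4: 52104+0+40·13·7=55744 → min 30695 | A_2..A_6: k=2: 0+6048+39·36·4=11664; k=3: 40716+1872+39·29·4=47112; k=4: 31824+364+39·13·4=34216; k=5: 19775+0+39·7·4=20867 → min 11664.
Length 6: A_1..A_6: k=1: 0+11664+40·39·4=17904; k=2: 56160+6048+40·36·4=67968; k=3: 85956+1872+40·29·4=92468; k=4: 52104+364+40·13·4=54548; k=5: 30695+0+40·7·4=31815 → min 17904.
Optimal order: (A_1 × (A_2 × (A_3 × (A_4 × (A_5 × A_6))))) with cost 17904.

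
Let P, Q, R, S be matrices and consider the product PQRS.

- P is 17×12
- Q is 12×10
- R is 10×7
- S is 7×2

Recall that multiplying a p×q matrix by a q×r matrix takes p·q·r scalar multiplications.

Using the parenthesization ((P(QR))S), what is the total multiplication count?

(QR): 12×10 by 10×7 → 12×7, cost 12·10·7 = 840
(P(QR)): 17×12 by 12×7 → 17×7, cost 17·12·7 = 1428; cumulative 2268
((P(QR))S): 17×7 by 7×2 → 17×2, cost 17·7·2 = 238; cumulative 2506
Total: 2506 scalar multiplications.

2506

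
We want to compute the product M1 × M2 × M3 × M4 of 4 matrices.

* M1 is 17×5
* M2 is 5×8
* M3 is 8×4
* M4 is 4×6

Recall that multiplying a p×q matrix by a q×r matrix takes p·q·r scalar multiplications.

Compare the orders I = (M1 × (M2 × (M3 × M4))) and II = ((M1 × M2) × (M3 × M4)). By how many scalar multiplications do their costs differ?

Order I = (M1 × (M2 × (M3 × M4))): (M3 × M4): 8×4 by 4×6 → 8×6, cost 8·4·6 = 192; (M2 × (M3 × M4)): 5×8 by 8×6 → 5×6, cost 5·8·6 = 240; cumulative 432; (M1 × (M2 × (M3 × M4))): 17×5 by 5×6 → 17×6, cost 17·5·6 = 510; cumulative 942. Total 942.
Order II = ((M1 × M2) × (M3 × M4)): (M1 × M2): 17×5 by 5×8 → 17×8, cost 17·5·8 = 680; (M3 × M4): 8×4 by 4×6 → 8×6, cost 8·4·6 = 192; ((M1 × M2) × (M3 × M4)): 17×8 by 8×6 → 17×6, cost 17·8·6 = 816; cumulative 1688. Total 1688.
Difference: |942 − 1688| = 746.

746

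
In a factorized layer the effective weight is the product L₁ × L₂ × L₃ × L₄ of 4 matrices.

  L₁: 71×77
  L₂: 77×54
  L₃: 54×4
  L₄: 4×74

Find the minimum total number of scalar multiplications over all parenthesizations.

59516

Adjacent pairs: L₁L₂ = 71·77·54 = 295218; L₂L₃ = 77·54·4 = 16632; L₃L₄ = 54·4·74 = 15984.
Length 3: L₁..L₃: k=1: 0+16632+71·77·4=38500; k=2: 295218+0+71·54·4=310554 → min 38500 | L₂..L₄: k=2: 0+15984+77·54·74=323676; k=3: 16632+0+77·4·74=39424 → min 39424.
Length 4: L₁..L₄: k=1: 0+39424+71·77·74=443982; k=2: 295218+15984+71·54·74=594918; k=3: 38500+0+71·4·74=59516 → min 59516.
Optimal order: ((L₁ × (L₂ × L₃)) × L₄) with cost 59516.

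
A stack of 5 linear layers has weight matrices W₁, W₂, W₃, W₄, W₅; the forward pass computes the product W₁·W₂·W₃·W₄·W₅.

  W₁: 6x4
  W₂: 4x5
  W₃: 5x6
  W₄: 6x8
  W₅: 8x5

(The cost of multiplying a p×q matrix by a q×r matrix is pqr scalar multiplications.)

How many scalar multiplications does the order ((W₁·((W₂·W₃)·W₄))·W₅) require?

744

(W₂·W₃): 4×5 by 5×6 → 4×6, cost 4·5·6 = 120
((W₂·W₃)·W₄): 4×6 by 6×8 → 4×8, cost 4·6·8 = 192; cumulative 312
(W₁·((W₂·W₃)·W₄)): 6×4 by 4×8 → 6×8, cost 6·4·8 = 192; cumulative 504
((W₁·((W₂·W₃)·W₄))·W₅): 6×8 by 8×5 → 6×5, cost 6·8·5 = 240; cumulative 744
Total: 744 scalar multiplications.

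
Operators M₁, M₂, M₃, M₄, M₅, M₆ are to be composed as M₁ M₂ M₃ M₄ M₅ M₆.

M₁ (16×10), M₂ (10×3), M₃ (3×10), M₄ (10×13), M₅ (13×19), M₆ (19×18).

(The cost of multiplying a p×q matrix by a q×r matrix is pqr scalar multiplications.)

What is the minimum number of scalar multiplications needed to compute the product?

3501

Adjacent pairs: M₁M₂ = 16·10·3 = 480; M₂M₃ = 10·3·10 = 300; M₃M₄ = 3·10·13 = 390; M₄M₅ = 10·13·19 = 2470; M₅M₆ = 13·19·18 = 4446.
Length 3: M₁..M₃: k=1: 0+300+16·10·10=1900; k=2: 480+0+16·3·10=960 → min 960 | M₂..M₄: k=2: 0+390+10·3·13=780; k=3: 300+0+10·10·13=1600 → min 780 | M₃..M₅: k=3: 0+2470+3·10·19=3040; k=4: 390+0+3·13·19=1131 → min 1131 | M₄..M₆: k=4: 0+4446+10·13·18=6786; k=5: 2470+0+10·19·18=5890 → min 5890.
Length 4: M₁..M₄: k=1: 0+780+16·10·13=2860; k=2: 480+390+16·3·13=1494; k=3: 960+0+16·10·13=3040 → min 1494 | M₂..M₅: k=2: 0+1131+10·3·19=1701; k=3: 300+2470+10·10·19=4670; k=4: 780+0+10·13·19=3250 → min 1701 | M₃..M₆: k=3: 0+5890+3·10·18=6430; k=4: 390+4446+3·13·18=5538; k=5: 1131+0+3·19·18=2157 → min 2157.
Length 5: M₁..M₅: k=1: 0+1701+16·10·19=4741; k=2: 480+1131+16·3·19=2523; k=3: 960+2470+16·10·19=6470; k=4: 1494+0+16·13·19=5446 → min 2523 | M₂..M₆: k=2: 0+2157+10·3·18=2697; k=3: 300+5890+10·10·18=7990; k=4: 780+4446+10·13·18=7566; k=5: 1701+0+10·19·18=5121 → min 2697.
Length 6: M₁..M₆: k=1: 0+2697+16·10·18=5577; k=2: 480+2157+16·3·18=3501; k=3: 960+5890+16·10·18=9730; k=4: 1494+4446+16·13·18=9684; k=5: 2523+0+16·19·18=7995 → min 3501.
Optimal order: ((M₁ M₂) (((M₃ M₄) M₅) M₆)) with cost 3501.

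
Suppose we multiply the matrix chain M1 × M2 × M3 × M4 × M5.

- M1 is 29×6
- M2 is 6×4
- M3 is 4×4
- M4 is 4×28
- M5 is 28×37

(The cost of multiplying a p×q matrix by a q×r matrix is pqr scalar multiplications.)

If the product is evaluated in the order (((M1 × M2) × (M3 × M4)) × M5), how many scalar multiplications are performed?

34436

(M1 × M2): 29×6 by 6×4 → 29×4, cost 29·6·4 = 696
(M3 × M4): 4×4 by 4×28 → 4×28, cost 4·4·28 = 448
((M1 × M2) × (M3 × M4)): 29×4 by 4×28 → 29×28, cost 29·4·28 = 3248; cumulative 4392
(((M1 × M2) × (M3 × M4)) × M5): 29×28 by 28×37 → 29×37, cost 29·28·37 = 30044; cumulative 34436
Total: 34436 scalar multiplications.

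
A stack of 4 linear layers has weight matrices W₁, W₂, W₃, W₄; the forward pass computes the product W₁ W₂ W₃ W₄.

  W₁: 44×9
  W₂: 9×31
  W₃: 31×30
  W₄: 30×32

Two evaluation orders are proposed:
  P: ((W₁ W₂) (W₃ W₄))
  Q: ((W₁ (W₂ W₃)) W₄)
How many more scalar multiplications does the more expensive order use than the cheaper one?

Order P = ((W₁ W₂) (W₃ W₄)): (W₁ W₂): 44×9 by 9×31 → 44×31, cost 44·9·31 = 12276; (W₃ W₄): 31×30 by 30×32 → 31×32, cost 31·30·32 = 29760; ((W₁ W₂) (W₃ W₄)): 44×31 by 31×32 → 44×32, cost 44·31·32 = 43648; cumulative 85684. Total 85684.
Order Q = ((W₁ (W₂ W₃)) W₄): (W₂ W₃): 9×31 by 31×30 → 9×30, cost 9·31·30 = 8370; (W₁ (W₂ W₃)): 44×9 by 9×30 → 44×30, cost 44·9·30 = 11880; cumulative 20250; ((W₁ (W₂ W₃)) W₄): 44×30 by 30×32 → 44×32, cost 44·30·32 = 42240; cumulative 62490. Total 62490.
Difference: |85684 − 62490| = 23194.

23194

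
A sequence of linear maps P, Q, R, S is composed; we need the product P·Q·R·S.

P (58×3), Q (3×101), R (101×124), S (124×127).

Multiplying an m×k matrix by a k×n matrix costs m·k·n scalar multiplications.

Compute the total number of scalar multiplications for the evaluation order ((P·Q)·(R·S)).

(P·Q): 58×3 by 3×101 → 58×101, cost 58·3·101 = 17574
(R·S): 101×124 by 124×127 → 101×127, cost 101·124·127 = 1590548
((P·Q)·(R·S)): 58×101 by 101×127 → 58×127, cost 58·101·127 = 743966; cumulative 2352088
Total: 2352088 scalar multiplications.

2352088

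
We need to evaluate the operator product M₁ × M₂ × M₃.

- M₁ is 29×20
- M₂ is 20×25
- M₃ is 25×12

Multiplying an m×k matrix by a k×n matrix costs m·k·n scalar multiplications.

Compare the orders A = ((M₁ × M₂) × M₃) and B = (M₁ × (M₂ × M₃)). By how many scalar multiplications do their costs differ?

10240

Order A = ((M₁ × M₂) × M₃): (M₁ × M₂): 29×20 by 20×25 → 29×25, cost 29·20·25 = 14500; ((M₁ × M₂) × M₃): 29×25 by 25×12 → 29×12, cost 29·25·12 = 8700; cumulative 23200. Total 23200.
Order B = (M₁ × (M₂ × M₃)): (M₂ × M₃): 20×25 by 25×12 → 20×12, cost 20·25·12 = 6000; (M₁ × (M₂ × M₃)): 29×20 by 20×12 → 29×12, cost 29·20·12 = 6960; cumulative 12960. Total 12960.
Difference: |23200 − 12960| = 10240.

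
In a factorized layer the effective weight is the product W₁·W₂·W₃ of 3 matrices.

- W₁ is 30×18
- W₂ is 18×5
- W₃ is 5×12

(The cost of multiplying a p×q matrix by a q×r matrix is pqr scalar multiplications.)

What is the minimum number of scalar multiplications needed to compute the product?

4500

Order (W₁·(W₂·W₃)): (W₂·W₃): 18×5 by 5×12 → 18×12, cost 18·5·12 = 1080; (W₁·(W₂·W₃)): 30×18 by 18×12 → 30×12, cost 30·18·12 = 6480; cumulative 7560. Total 7560.
Order ((W₁·W₂)·W₃): (W₁·W₂): 30×18 by 18×5 → 30×5, cost 30·18·5 = 2700; ((W₁·W₂)·W₃): 30×5 by 5×12 → 30×12, cost 30·5·12 = 1800; cumulative 4500. Total 4500.
Minimum: 4500.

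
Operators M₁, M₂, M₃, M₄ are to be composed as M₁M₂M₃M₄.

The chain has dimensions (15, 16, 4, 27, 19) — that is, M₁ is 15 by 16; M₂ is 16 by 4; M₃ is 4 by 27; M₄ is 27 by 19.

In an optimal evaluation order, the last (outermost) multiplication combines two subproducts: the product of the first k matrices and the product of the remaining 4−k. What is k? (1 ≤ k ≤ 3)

2

Adjacent pairs: M₁M₂ = 15·16·4 = 960; M₂M₃ = 16·4·27 = 1728; M₃M₄ = 4·27·19 = 2052.
Length 3: M₁..M₃: k=1: 0+1728+15·16·27=8208; k=2: 960+0+15·4·27=2580 → min 2580 | M₂..M₄: k=2: 0+2052+16·4·19=3268; k=3: 1728+0+16·27·19=9936 → min 3268.
Top-level splits: k=1: (M₁..M₁)·(M₂..M₄) → 0+3268+15·16·19 = 7828; k=2: (M₁..M₂)·(M₃..M₄) → 960+2052+15·4·19 = 4152; k=3: (M₁..M₃)·(M₄..M₄) → 2580+0+15·27·19 = 10275.
Best split is after M₂, i.e. k = 2.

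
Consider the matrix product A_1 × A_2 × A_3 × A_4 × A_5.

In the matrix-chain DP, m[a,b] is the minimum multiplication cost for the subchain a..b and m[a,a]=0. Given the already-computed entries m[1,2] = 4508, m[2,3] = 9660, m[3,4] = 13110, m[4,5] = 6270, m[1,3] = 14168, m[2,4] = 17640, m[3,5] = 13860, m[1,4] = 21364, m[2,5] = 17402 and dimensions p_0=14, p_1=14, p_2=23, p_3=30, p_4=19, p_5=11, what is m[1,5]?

m[1,5] = min over k∈[1,4] of m[1,k]+m[k+1,5]+p_{0}·p_k·p_{5}.
k=1: 0 + 17402 + 14·14·11 = 19558; k=2: 4508 + 13860 + 14·23·11 = 21910; k=3: 14168 + 6270 + 14·30·11 = 25058; k=4: 21364 + 0 + 14·19·11 = 24290.
Minimum: 19558 at k=1.

19558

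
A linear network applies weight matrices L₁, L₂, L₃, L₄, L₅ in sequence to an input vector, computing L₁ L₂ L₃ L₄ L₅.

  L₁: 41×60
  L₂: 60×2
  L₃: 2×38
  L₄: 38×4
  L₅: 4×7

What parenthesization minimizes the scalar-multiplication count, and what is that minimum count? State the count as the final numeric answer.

5854

Adjacent pairs: L₁L₂ = 41·60·2 = 4920; L₂L₃ = 60·2·38 = 4560; L₃L₄ = 2·38·4 = 304; L₄L₅ = 38·4·7 = 1064.
Length 3: L₁..L₃: k=1: 0+4560+41·60·38=98040; k=2: 4920+0+41·2·38=8036 → min 8036 | L₂..L₄: k=2: 0+304+60·2·4=784; k=3: 4560+0+60·38·4=13680 → min 784 | L₃..L₅: k=3: 0+1064+2·38·7=1596; k=4: 304+0+2·4·7=360 → min 360.
Length 4: L₁..L₄: k=1: 0+784+41·60·4=10624; k=2: 4920+304+41·2·4=5552; k=3: 8036+0+41·38·4=14268 → min 5552 | L₂..L₅: k=2: 0+360+60·2·7=1200; k=3: 4560+1064+60·38·7=21584; k=4: 784+0+60·4·7=2464 → min 1200.
Length 5: L₁..L₅: k=1: 0+1200+41·60·7=18420; k=2: 4920+360+41·2·7=5854; k=3: 8036+1064+41·38·7=20006; k=4: 5552+0+41·4·7=6700 → min 5854.
Optimal parenthesization: ((L₁ L₂) ((L₃ L₄) L₅)) with cost 5854.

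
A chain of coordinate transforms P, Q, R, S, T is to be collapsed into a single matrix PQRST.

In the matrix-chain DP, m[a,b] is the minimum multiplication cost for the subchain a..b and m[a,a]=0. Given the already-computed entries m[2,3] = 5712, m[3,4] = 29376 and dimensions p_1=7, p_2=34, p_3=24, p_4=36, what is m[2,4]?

m[2,4] = min over k∈[2,3] of m[2,k]+m[k+1,4]+p_{1}·p_k·p_{4}.
k=2: 0 + 29376 + 7·34·36 = 37944; k=3: 5712 + 0 + 7·24·36 = 11760.
Minimum: 11760 at k=3.

11760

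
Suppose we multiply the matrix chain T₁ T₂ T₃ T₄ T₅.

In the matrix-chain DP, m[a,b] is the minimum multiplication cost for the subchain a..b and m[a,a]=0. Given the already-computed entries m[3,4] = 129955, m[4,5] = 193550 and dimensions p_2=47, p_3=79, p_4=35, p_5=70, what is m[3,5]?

m[3,5] = min over k∈[3,4] of m[3,k]+m[k+1,5]+p_{2}·p_k·p_{5}.
k=3: 0 + 193550 + 47·79·70 = 453460; k=4: 129955 + 0 + 47·35·70 = 245105.
Minimum: 245105 at k=4.

245105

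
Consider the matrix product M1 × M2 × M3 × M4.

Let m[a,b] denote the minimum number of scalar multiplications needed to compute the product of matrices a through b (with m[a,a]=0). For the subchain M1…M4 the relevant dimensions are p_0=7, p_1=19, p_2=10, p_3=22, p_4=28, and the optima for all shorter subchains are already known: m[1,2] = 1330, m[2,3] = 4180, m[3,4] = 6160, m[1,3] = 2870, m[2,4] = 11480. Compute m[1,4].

7182

m[1,4] = min over k∈[1,3] of m[1,k]+m[k+1,4]+p_{0}·p_k·p_{4}.
k=1: 0 + 11480 + 7·19·28 = 15204; k=2: 1330 + 6160 + 7·10·28 = 9450; k=3: 2870 + 0 + 7·22·28 = 7182.
Minimum: 7182 at k=3.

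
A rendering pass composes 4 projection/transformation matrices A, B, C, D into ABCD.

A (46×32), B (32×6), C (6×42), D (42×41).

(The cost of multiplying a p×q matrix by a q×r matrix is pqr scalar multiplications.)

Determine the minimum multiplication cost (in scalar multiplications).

30480

Adjacent pairs: AB = 46·32·6 = 8832; BC = 32·6·42 = 8064; CD = 6·42·41 = 10332.
Length 3: A..C: k=1: 0+8064+46·32·42=69888; k=2: 8832+0+46·6·42=20424 → min 20424 | B..D: k=2: 0+10332+32·6·41=18204; k=3: 8064+0+32·42·41=63168 → min 18204.
Length 4: A..D: k=1: 0+18204+46·32·41=78556; k=2: 8832+10332+46·6·41=30480; k=3: 20424+0+46·42·41=99636 → min 30480.
Optimal order: ((AB)(CD)) with cost 30480.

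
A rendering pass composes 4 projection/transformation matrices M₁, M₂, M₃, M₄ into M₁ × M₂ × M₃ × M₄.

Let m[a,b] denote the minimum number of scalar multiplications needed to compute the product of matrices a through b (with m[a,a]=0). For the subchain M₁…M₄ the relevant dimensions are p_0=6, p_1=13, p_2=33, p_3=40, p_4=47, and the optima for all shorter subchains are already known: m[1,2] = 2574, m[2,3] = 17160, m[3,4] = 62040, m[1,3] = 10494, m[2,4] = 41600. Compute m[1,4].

m[1,4] = min over k∈[1,3] of m[1,k]+m[k+1,4]+p_{0}·p_k·p_{4}.
k=1: 0 + 41600 + 6·13·47 = 45266; k=2: 2574 + 62040 + 6·33·47 = 73920; k=3: 10494 + 0 + 6·40·47 = 21774.
Minimum: 21774 at k=3.

21774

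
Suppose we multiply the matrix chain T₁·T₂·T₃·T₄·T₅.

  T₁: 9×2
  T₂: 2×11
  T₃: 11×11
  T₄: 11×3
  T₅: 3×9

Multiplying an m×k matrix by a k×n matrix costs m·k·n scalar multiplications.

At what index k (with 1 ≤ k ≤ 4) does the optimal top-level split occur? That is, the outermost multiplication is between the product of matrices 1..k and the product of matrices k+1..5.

1

Adjacent pairs: T₁T₂ = 9·2·11 = 198; T₂T₃ = 2·11·11 = 242; T₃T₄ = 11·11·3 = 363; T₄T₅ = 11·3·9 = 297.
Length 3: T₁..T₃: k=1: 0+242+9·2·11=440; k=2: 198+0+9·11·11=1287 → min 440 | T₂..T₄: k=2: 0+363+2·11·3=429; k=3: 242+0+2·11·3=308 → min 308 | T₃..T₅: k=3: 0+297+11·11·9=1386; k=4: 363+0+11·3·9=660 → min 660.
Length 4: T₁..T₄: k=1: 0+308+9·2·3=362; k=2: 198+363+9·11·3=858; k=3: 440+0+9·11·3=737 → min 362 | T₂..T₅: k=2: 0+660+2·11·9=858; k=3: 242+297+2·11·9=737; k=4: 308+0+2·3·9=362 → min 362.
Top-level splits: k=1: (T₁..T₁)·(T₂..T₅) → 0+362+9·2·9 = 524; k=2: (T₁..T₂)·(T₃..T₅) → 198+660+9·11·9 = 1749; k=3: (T₁..T₃)·(T₄..T₅) → 440+297+9·11·9 = 1628; k=4: (T₁..T₄)·(T₅..T₅) → 362+0+9·3·9 = 605.
Best split is after T₁, i.e. k = 1.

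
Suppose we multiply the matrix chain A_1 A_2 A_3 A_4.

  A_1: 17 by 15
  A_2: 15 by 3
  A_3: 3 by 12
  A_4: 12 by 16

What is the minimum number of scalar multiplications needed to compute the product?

2157

Adjacent pairs: A_1A_2 = 17·15·3 = 765; A_2A_3 = 15·3·12 = 540; A_3A_4 = 3·12·16 = 576.
Length 3: A_1..A_3: k=1: 0+540+17·15·12=3600; k=2: 765+0+17·3·12=1377 → min 1377 | A_2..A_4: k=2: 0+576+15·3·16=1296; k=3: 540+0+15·12·16=3420 → min 1296.
Length 4: A_1..A_4: k=1: 0+1296+17·15·16=5376; k=2: 765+576+17·3·16=2157; k=3: 1377+0+17·12·16=4641 → min 2157.
Optimal order: ((A_1 A_2) (A_3 A_4)) with cost 2157.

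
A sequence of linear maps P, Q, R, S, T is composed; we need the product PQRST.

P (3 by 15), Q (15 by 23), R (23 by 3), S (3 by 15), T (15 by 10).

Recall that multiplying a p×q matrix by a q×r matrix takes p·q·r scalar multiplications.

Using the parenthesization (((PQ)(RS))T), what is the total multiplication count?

3555

(PQ): 3×15 by 15×23 → 3×23, cost 3·15·23 = 1035
(RS): 23×3 by 3×15 → 23×15, cost 23·3·15 = 1035
((PQ)(RS)): 3×23 by 23×15 → 3×15, cost 3·23·15 = 1035; cumulative 3105
(((PQ)(RS))T): 3×15 by 15×10 → 3×10, cost 3·15·10 = 450; cumulative 3555
Total: 3555 scalar multiplications.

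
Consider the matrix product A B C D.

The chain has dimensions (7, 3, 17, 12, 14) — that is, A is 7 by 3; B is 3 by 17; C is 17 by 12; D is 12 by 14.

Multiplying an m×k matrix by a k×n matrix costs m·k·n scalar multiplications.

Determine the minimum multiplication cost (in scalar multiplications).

Adjacent pairs: AB = 7·3·17 = 357; BC = 3·17·12 = 612; CD = 17·12·14 = 2856.
Length 3: A..C: k=1: 0+612+7·3·12=864; k=2: 357+0+7·17·12=1785 → min 864 | B..D: k=2: 0+2856+3·17·14=3570; k=3: 612+0+3·12·14=1116 → min 1116.
Length 4: A..D: k=1: 0+1116+7·3·14=1410; k=2: 357+2856+7·17·14=4879; k=3: 864+0+7·12·14=2040 → min 1410.
Optimal order: (A ((B C) D)) with cost 1410.

1410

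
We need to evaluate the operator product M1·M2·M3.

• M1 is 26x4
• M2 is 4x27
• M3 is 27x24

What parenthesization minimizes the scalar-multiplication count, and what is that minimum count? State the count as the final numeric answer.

(M1·(M2·M3)): cost 5088.
((M1·M2)·M3): cost 19656.
Optimal: (M1·(M2·M3)) with cost 5088.

5088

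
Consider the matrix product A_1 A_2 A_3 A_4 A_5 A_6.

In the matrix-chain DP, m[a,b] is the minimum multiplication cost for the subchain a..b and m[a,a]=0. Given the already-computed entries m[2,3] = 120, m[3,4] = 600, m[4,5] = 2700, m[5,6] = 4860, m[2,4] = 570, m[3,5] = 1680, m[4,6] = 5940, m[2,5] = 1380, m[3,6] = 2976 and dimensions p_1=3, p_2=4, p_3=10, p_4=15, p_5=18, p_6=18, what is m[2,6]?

2352

m[2,6] = min over k∈[2,5] of m[2,k]+m[k+1,6]+p_{1}·p_k·p_{6}.
k=2: 0 + 2976 + 3·4·18 = 3192; k=3: 120 + 5940 + 3·10·18 = 6600; k=4: 570 + 4860 + 3·15·18 = 6240; k=5: 1380 + 0 + 3·18·18 = 2352.
Minimum: 2352 at k=5.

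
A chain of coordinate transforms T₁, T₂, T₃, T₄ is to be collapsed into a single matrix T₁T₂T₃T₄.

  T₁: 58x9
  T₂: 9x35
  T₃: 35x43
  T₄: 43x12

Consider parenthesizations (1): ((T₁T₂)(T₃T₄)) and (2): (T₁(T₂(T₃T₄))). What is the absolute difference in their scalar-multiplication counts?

32586

Order (1) = ((T₁T₂)(T₃T₄)): (T₁T₂): 58×9 by 9×35 → 58×35, cost 58·9·35 = 18270; (T₃T₄): 35×43 by 43×12 → 35×12, cost 35·43·12 = 18060; ((T₁T₂)(T₃T₄)): 58×35 by 35×12 → 58×12, cost 58·35·12 = 24360; cumulative 60690. Total 60690.
Order (2) = (T₁(T₂(T₃T₄))): (T₃T₄): 35×43 by 43×12 → 35×12, cost 35·43·12 = 18060; (T₂(T₃T₄)): 9×35 by 35×12 → 9×12, cost 9·35·12 = 3780; cumulative 21840; (T₁(T₂(T₃T₄))): 58×9 by 9×12 → 58×12, cost 58·9·12 = 6264; cumulative 28104. Total 28104.
Difference: |60690 − 28104| = 32586.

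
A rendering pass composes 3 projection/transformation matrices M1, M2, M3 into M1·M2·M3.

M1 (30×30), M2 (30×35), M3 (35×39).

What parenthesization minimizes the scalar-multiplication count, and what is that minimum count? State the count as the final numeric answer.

72450

(M1·(M2·M3)): cost 76050.
((M1·M2)·M3): cost 72450.
Optimal: ((M1·M2)·M3) with cost 72450.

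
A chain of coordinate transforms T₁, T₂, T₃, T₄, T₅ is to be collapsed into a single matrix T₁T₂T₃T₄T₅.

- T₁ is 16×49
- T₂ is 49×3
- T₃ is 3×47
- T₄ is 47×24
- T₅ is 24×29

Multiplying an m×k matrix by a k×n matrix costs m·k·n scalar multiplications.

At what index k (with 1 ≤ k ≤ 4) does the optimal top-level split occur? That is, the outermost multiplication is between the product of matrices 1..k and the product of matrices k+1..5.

Adjacent pairs: T₁T₂ = 16·49·3 = 2352; T₂T₃ = 49·3·47 = 6909; T₃T₄ = 3·47·24 = 3384; T₄T₅ = 47·24·29 = 32712.
Length 3: T₁..T₃: k=1: 0+6909+16·49·47=43757; k=2: 2352+0+16·3·47=4608 → min 4608 | T₂..T₄: k=2: 0+3384+49·3·24=6912; k=3: 6909+0+49·47·24=62181 → min 6912 | T₃..T₅: k=3: 0+32712+3·47·29=36801; k=4: 3384+0+3·24·29=5472 → min 5472.
Length 4: T₁..T₄: k=1: 0+6912+16·49·24=25728; k=2: 2352+3384+16·3·24=6888; k=3: 4608+0+16·47·24=22656 → min 6888 | T₂..T₅: k=2: 0+5472+49·3·29=9735; k=3: 6909+32712+49·47·29=106408; k=4: 6912+0+49·24·29=41016 → min 9735.
Top-level splits: k=1: (T₁..T₁)·(T₂..T₅) → 0+9735+16·49·29 = 32471; k=2: (T₁..T₂)·(T₃..T₅) → 2352+5472+16·3·29 = 9216; k=3: (T₁..T₃)·(T₄..T₅) → 4608+32712+16·47·29 = 59128; k=4: (T₁..T₄)·(T₅..T₅) → 6888+0+16·24·29 = 18024.
Best split is after T₂, i.e. k = 2.

2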